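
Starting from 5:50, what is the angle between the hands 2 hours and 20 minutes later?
First find the time 2 hours and 20 minutes after 5:50.
Total minutes: 5 x 60 + 50 + 2 x 60 + 20 = 490.
490 mod 720 = 490 minutes = 8:10.
Now compute the angle at 8:10:
Hour hand: 8 x 30 + 10 x 0.5 = 245 degrees
Minute hand: 10 x 6 = 60 degrees
Difference: |245 - 60| = 185 degrees
Smaller angle: 360 - 185 = 175 degrees

Final answer: 175 degrees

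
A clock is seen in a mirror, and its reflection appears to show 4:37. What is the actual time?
Reflection across the vertical (12-6) axis maps a hand at angle A degrees to (360 - A) degrees, which sends a reading of T minutes past 12:00 to (720 - T) minutes past 12:00.
Mirror reads 4:37 = 277 minutes past 12:00.
Actual time: (720 - 277) mod 720 = 443 minutes = 7:23.

Final answer: 7:23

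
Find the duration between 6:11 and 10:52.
From 6:11 to 10:52:
(10 x 60 + 52) - (6 x 60 + 11) = 652 - 371 = 281 minutes
= 4 hours and 41 minutes

Final answer: 4 hours and 41 minutes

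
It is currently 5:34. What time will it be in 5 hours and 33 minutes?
Starting time: 5:34
Adding 33 minutes to 34 minutes: 34 + 33 = 67 minutes = 1 hour and 7 minutes
Adding 5 hours: 5 + 5 + 1 (carry) = 11
Final time: 11:07

Final answer: 11:07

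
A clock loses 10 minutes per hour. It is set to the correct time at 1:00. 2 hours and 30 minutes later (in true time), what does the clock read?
For every 60 true minutes, the faulty clock advances 60 - 10 = 50 minutes.
True elapsed: 2 hours and 30 minutes = 150 minutes.
Faulty clock advances: 150 x 50/60 = 125 minutes (drift: 25 minutes behind).
Shown time: 1:00 + 125 minutes = 3:05.

Final answer: 3:05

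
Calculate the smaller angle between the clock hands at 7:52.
Hour hand position: 7 x 30 + 52 x 0.5 = 236 degrees
Minute hand position: 52 x 6 = 312 degrees
Difference: |236 - 312| = 76 degrees
The angle between the hands is 76 degrees

Final answer: 76 degrees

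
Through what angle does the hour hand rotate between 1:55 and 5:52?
The hour hand moves 0.5 degrees per minute.
Time elapsed: 5:52 - 1:55 = 237 minutes
Angular displacement: 237 x 0.5 = 118.5 degrees

Final answer: 118.5 degrees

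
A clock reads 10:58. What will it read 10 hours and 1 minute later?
Starting time: 10:58
Adding 1 minute to 58 minutes: 58 + 1 = 59 minutes
Adding 10 hours: 10 + 10 = 20 - 12 = 8
Final time: 8:59

Final answer: 8:59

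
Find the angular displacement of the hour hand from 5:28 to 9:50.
The hour hand moves 0.5 degrees per minute.
Time elapsed: 9:50 - 5:28 = 262 minutes
Angular displacement: 262 x 0.5 = 131 degrees

Final answer: 131 degrees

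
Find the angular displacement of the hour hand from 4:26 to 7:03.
The hour hand moves 0.5 degrees per minute.
Time elapsed: 7:03 - 4:26 = 157 minutes
Angular displacement: 157 x 0.5 = 78.5 degrees

Final answer: 78.5 degrees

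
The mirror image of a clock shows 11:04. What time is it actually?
Reflection across the vertical (12-6) axis maps a hand at angle A degrees to (360 - A) degrees, which sends a reading of T minutes past 12:00 to (720 - T) minutes past 12:00.
Mirror reads 11:04 = 664 minutes past 12:00.
Actual time: (720 - 664) mod 720 = 56 minutes = 12:56.

Final answer: 12:56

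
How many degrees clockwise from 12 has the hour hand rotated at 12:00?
The hour hand moves 30 degrees per hour and 0.5 degrees per minute.
At 12:00: (0) x 30 + 0 x 0.5 = 0 + 0 = 0 degrees

Final answer: 0 degrees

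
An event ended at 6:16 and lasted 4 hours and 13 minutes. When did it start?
Starting time: 6:16 = 376 total minutes past 12:00
Subtracting: 4 hours and 13 minutes = 253 minutes
376 - 253 = 123 minutes
= 2 hours and 3 minutes past 12:00 = 2:03

Final answer: 2:03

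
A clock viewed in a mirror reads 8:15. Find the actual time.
Reflection across the vertical (12-6) axis maps a hand at angle A degrees to (360 - A) degrees, which sends a reading of T minutes past 12:00 to (720 - T) minutes past 12:00.
Mirror reads 8:15 = 495 minutes past 12:00.
Actual time: (720 - 495) mod 720 = 225 minutes = 3:45.

Final answer: 3:45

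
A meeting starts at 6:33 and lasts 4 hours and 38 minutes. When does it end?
Starting time: 6:33
Adding 38 minutes to 33 minutes: 33 + 38 = 71 minutes = 1 hour and 11 minutes
Adding 4 hours: 6 + 4 + 1 (carry) = 11
Final time: 11:11

Final answer: 11:11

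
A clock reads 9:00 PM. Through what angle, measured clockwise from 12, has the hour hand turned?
The hour hand moves 30 degrees per hour and 0.5 degrees per minute.
At 9:00: (9) x 30 + 0 x 0.5 = 270 + 0 = 270 degrees

Final answer: 270 degrees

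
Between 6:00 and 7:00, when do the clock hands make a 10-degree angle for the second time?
At t minutes past 6:00, the hour hand is at 30 x 6 + 0.5t degrees and the minute hand is at 6t degrees.
The smaller angle between them is 10 degrees when |30H - 5.5t| = 10 or |30H - 5.5t| = 350.
With H = 6, solve 30 x 6 - 5.5t = +/- target for each target:
  t = (30 x 6 - 10) / 5.5 = 30.91
  t = (30 x 6 + 10) / 5.5 = 34.55
  t = (30 x 6 - 350) / 5.5 = -30.91 (outside (0, 60))
  t = (30 x 6 + 350) / 5.5 = 96.36 (outside (0, 60))
Valid solutions in (0, 60): {30.91, 34.55} minutes.
The second occurrence is t = 34.55 minutes.
The hands form a 10-degree angle at 34.55 minutes past 6:00.

Final answer: 34.55 minutes past 6:00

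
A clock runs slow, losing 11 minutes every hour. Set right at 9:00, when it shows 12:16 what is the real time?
For every 60 true minutes, the faulty clock advances 49 minutes, so 1 faulty-clock minute corresponds to 60/49 true minutes.
From 9:00 to 12:16 on the faulty dial is 196 minutes.
True elapsed: 196 x 60/49 = 240 minutes = 4 hours.
True time: 9:00 + 4 hours = 1:00.

Final answer: 1:00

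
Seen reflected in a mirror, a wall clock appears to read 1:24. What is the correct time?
Reflection across the vertical (12-6) axis maps a hand at angle A degrees to (360 - A) degrees, which sends a reading of T minutes past 12:00 to (720 - T) minutes past 12:00.
Mirror reads 1:24 = 84 minutes past 12:00.
Actual time: (720 - 84) mod 720 = 636 minutes = 10:36.

Final answer: 10:36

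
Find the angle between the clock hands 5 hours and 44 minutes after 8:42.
First find the time 5 hours and 44 minutes after 8:42.
Total minutes: 8 x 60 + 42 + 5 x 60 + 44 = 866.
866 mod 720 = 146 minutes = 2:26.
Now compute the angle at 2:26:
Hour hand: 2 x 30 + 26 x 0.5 = 73 degrees
Minute hand: 26 x 6 = 156 degrees
Difference: |73 - 156| = 83 degrees
The angle is 83 degrees

Final answer: 83 degrees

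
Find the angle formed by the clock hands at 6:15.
Hour hand position: 6 x 30 + 15 x 0.5 = 187.5 degrees
Minute hand position: 15 x 6 = 90 degrees
Difference: |187.5 - 90| = 97.5 degrees
The angle between the hands is 97.5 degrees

Final answer: 97.5 degrees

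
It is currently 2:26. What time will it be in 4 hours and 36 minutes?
Starting time: 2:26
Adding 36 minutes to 26 minutes: 26 + 36 = 62 minutes = 1 hour and 2 minutes
Adding 4 hours: 2 + 4 + 1 (carry) = 7
Final time: 7:02

Final answer: 7:02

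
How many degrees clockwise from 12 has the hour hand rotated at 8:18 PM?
The hour hand moves 30 degrees per hour and 0.5 degrees per minute.
At 8:18: (8) x 30 + 18 x 0.5 = 240 + 9 = 249 degrees

Final answer: 249 degrees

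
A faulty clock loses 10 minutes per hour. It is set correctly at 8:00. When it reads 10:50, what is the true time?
For every 60 true minutes, the faulty clock advances 50 minutes, so 1 faulty-clock minute corresponds to 60/50 true minutes.
From 8:00 to 10:50 on the faulty dial is 170 minutes.
True elapsed: 170 x 60/50 = 204 minutes = 3 hours and 24 minutes.
True time: 8:00 + 3 hours and 24 minutes = 11:24.

Final answer: 11:24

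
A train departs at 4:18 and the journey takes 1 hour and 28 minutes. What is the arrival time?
Starting time: 4:18
Adding 28 minutes to 18 minutes: 18 + 28 = 46 minutes
Adding 1 hour: 4 + 1 = 5
Final time: 5:46

Final answer: 5:46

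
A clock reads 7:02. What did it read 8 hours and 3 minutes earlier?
Starting time: 7:02 = 422 total minutes past 12:00
Subtracting: 8 hours and 3 minutes = 483 minutes
422 - 483 = -61 (negative, add 12 hours = 720) = 659 minutes
= 10 hours and 59 minutes past 12:00 = 10:59

Final answer: 10:59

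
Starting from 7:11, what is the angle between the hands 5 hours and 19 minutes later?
First find the time 5 hours and 19 minutes after 7:11.
Total minutes: 7 x 60 + 11 + 5 x 60 + 19 = 750.
750 mod 720 = 30 minutes = 12:30.
Now compute the angle at 12:30:
Hour hand: 0 x 30 + 30 x 0.5 = 15 degrees
Minute hand: 30 x 6 = 180 degrees
Difference: |15 - 180| = 165 degrees
The angle is 165 degrees

Final answer: 165 degrees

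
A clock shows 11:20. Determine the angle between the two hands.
Hour hand position: 11 x 30 + 20 x 0.5 = 340 degrees
Minute hand position: 20 x 6 = 120 degrees
Difference: |340 - 120| = 220 degrees
Since 220 > 180, the smaller angle is 360 - 220 = 140 degrees

Final answer: 140 degrees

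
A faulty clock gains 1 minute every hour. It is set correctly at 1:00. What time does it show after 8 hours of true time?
For every 60 true minutes, the faulty clock advances 60 + 1 = 61 minutes.
True elapsed: 8 hours = 480 minutes.
Faulty clock advances: 480 x 61/60 = 488 minutes (drift: 8 minutes ahead).
Shown time: 1:00 + 488 minutes = 9:08.

Final answer: 9:08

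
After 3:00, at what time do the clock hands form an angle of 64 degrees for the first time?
At t minutes past 3:00, the hour hand is at 30 x 3 + 0.5t degrees and the minute hand is at 6t degrees.
The smaller angle between them is 64 degrees when |30H - 5.5t| = 64 or |30H - 5.5t| = 296.
With H = 3, solve 30 x 3 - 5.5t = +/- target for each target:
  t = (30 x 3 - 64) / 5.5 = 4.73
  t = (30 x 3 + 64) / 5.5 = 28
  t = (30 x 3 - 296) / 5.5 = -37.45 (outside (0, 60))
  t = (30 x 3 + 296) / 5.5 = 70.18 (outside (0, 60))
Valid solutions in (0, 60): {4.73, 28} minutes.
The first occurrence is t = 4.73 minutes.
The hands form a 64-degree angle at 4.73 minutes past 3:00.

Final answer: 4.73 minutes past 3:00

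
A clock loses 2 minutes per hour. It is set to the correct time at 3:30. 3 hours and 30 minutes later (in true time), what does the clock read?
For every 60 true minutes, the faulty clock advances 60 - 2 = 58 minutes.
True elapsed: 3 hours and 30 minutes = 210 minutes.
Faulty clock advances: 210 x 58/60 = 203 minutes (drift: 7 minutes behind).
Shown time: 3:30 + 203 minutes = 6:53.

Final answer: 6:53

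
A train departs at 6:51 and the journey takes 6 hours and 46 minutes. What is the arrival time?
Starting time: 6:51
Adding 46 minutes to 51 minutes: 51 + 46 = 97 minutes = 1 hour and 37 minutes
Adding 6 hours: 6 + 6 + 1 (carry) = 13 - 12 = 1
Final time: 1:37

Final answer: 1:37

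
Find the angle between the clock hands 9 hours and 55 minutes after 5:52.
First find the time 9 hours and 55 minutes after 5:52.
Total minutes: 5 x 60 + 52 + 9 x 60 + 55 = 947.
947 mod 720 = 227 minutes = 3:47.
Now compute the angle at 3:47:
Hour hand: 3 x 30 + 47 x 0.5 = 113.5 degrees
Minute hand: 47 x 6 = 282 degrees
Difference: |113.5 - 282| = 168.5 degrees
The angle is 168.5 degrees

Final answer: 168.5 degrees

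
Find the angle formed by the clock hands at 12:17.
Hour hand position: 0 x 30 + 17 x 0.5 = 8.5 degrees
Minute hand position: 17 x 6 = 102 degrees
Difference: |8.5 - 102| = 93.5 degrees
The angle between the hands is 93.5 degrees

Final answer: 93.5 degrees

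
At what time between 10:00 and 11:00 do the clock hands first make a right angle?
At t minutes past 10:00, the hour hand is at 30 x 10 + 0.5t degrees and the minute hand is at 6t degrees.
The smaller angle between them is 90 degrees when |30H - 5.5t| = 90 or |30H - 5.5t| = 270.
With H = 10, solve 30 x 10 - 5.5t = +/- target for each target:
  t = (30 x 10 - 90) / 5.5 = 38.18
  t = (30 x 10 + 90) / 5.5 = 70.91 (outside (0, 60))
  t = (30 x 10 - 270) / 5.5 = 5.45
  t = (30 x 10 + 270) / 5.5 = 103.64 (outside (0, 60))
Valid solutions in (0, 60): {5.45, 38.18} minutes.
First occurrence: t = 5.45 minutes.
The hands are at right angles at 5.45 minutes past 10:00.

Final answer: 5.45 minutes past 10:00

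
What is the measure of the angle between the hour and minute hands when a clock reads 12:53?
Hour hand position: 0 x 30 + 53 x 0.5 = 26.5 degrees
Minute hand position: 53 x 6 = 318 degrees
Difference: |26.5 - 318| = 291.5 degrees
Since 291.5 > 180, the smaller angle is 360 - 291.5 = 68.5 degrees

Final answer: 68.5 degrees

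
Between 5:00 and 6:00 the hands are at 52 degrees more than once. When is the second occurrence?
At t minutes past 5:00, the hour hand is at 30 x 5 + 0.5t degrees and the minute hand is at 6t degrees.
The smaller angle between them is 52 degrees when |30H - 5.5t| = 52 or |30H - 5.5t| = 308.
With H = 5, solve 30 x 5 - 5.5t = +/- target for each target:
  t = (30 x 5 - 52) / 5.5 = 17.82
  t = (30 x 5 + 52) / 5.5 = 36.73
  t = (30 x 5 - 308) / 5.5 = -28.73 (outside (0, 60))
  t = (30 x 5 + 308) / 5.5 = 83.27 (outside (0, 60))
Valid solutions in (0, 60): {17.82, 36.73} minutes.
The second occurrence is t = 36.73 minutes.
The hands form a 52-degree angle at 36.73 minutes past 5:00.

Final answer: 36.73 minutes past 5:00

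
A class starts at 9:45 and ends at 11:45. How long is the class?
From 9:45 to 11:45:
(11 x 60 + 45) - (9 x 60 + 45) = 705 - 585 = 120 minutes
= 2 hours

Final answer: 2 hours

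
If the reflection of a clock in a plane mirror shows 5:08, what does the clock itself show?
Reflection across the vertical (12-6) axis maps a hand at angle A degrees to (360 - A) degrees, which sends a reading of T minutes past 12:00 to (720 - T) minutes past 12:00.
Mirror reads 5:08 = 308 minutes past 12:00.
Actual time: (720 - 308) mod 720 = 412 minutes = 6:52.

Final answer: 6:52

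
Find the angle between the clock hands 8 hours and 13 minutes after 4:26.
First find the time 8 hours and 13 minutes after 4:26.
Total minutes: 4 x 60 + 26 + 8 x 60 + 13 = 759.
759 mod 720 = 39 minutes = 12:39.
Now compute the angle at 12:39:
Hour hand: 0 x 30 + 39 x 0.5 = 19.5 degrees
Minute hand: 39 x 6 = 234 degrees
Difference: |19.5 - 234| = 214.5 degrees
Smaller angle: 360 - 214.5 = 145.5 degrees

Final answer: 145.5 degrees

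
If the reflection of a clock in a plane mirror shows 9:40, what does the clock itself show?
Reflection across the vertical (12-6) axis maps a hand at angle A degrees to (360 - A) degrees, which sends a reading of T minutes past 12:00 to (720 - T) minutes past 12:00.
Mirror reads 9:40 = 580 minutes past 12:00.
Actual time: (720 - 580) mod 720 = 140 minutes = 2:20.

Final answer: 2:20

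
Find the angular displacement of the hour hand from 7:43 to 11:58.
The hour hand moves 0.5 degrees per minute.
Time elapsed: 11:58 - 7:43 = 255 minutes
Angular displacement: 255 x 0.5 = 127.5 degrees

Final answer: 127.5 degrees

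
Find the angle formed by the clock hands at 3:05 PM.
Hour hand position: 3 x 30 + 5 x 0.5 = 92.5 degrees
Minute hand position: 5 x 6 = 30 degrees
Difference: |92.5 - 30| = 62.5 degrees
The angle between the hands is 62.5 degrees

Final answer: 62.5 degrees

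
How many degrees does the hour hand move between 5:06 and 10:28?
The hour hand moves 0.5 degrees per minute.
Time elapsed: 10:28 - 5:06 = 322 minutes
Angular displacement: 322 x 0.5 = 161 degrees

Final answer: 161 degrees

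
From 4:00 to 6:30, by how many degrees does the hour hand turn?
The hour hand moves 0.5 degrees per minute.
Time elapsed: 6:30 - 4:00 = 150 minutes
Angular displacement: 150 x 0.5 = 75 degrees

Final answer: 75 degrees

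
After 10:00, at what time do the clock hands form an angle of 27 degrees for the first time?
At t minutes past 10:00, the hour hand is at 30 x 10 + 0.5t degrees and the minute hand is at 6t degrees.
The smaller angle between them is 27 degrees when |30H - 5.5t| = 27 or |30H - 5.5t| = 333.
With H = 10, solve 30 x 10 - 5.5t = +/- target for each target:
  t = (30 x 10 - 27) / 5.5 = 49.64
  t = (30 x 10 + 27) / 5.5 = 59.45
  t = (30 x 10 - 333) / 5.5 = -6 (outside (0, 60))
  t = (30 x 10 + 333) / 5.5 = 115.09 (outside (0, 60))
Valid solutions in (0, 60): {49.64, 59.45} minutes.
The first occurrence is t = 49.64 minutes.
The hands form a 27-degree angle at 49.64 minutes past 10:00.

Final answer: 49.64 minutes past 10:00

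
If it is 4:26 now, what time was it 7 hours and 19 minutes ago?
Starting time: 4:26 = 266 total minutes past 12:00
Subtracting: 7 hours and 19 minutes = 439 minutes
266 - 439 = -173 (negative, add 12 hours = 720) = 547 minutes
= 9 hours and 7 minutes past 12:00 = 9:07

Final answer: 9:07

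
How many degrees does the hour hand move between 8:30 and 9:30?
The hour hand moves 0.5 degrees per minute.
Time elapsed: 9:30 - 8:30 = 60 minutes
Angular displacement: 60 x 0.5 = 30 degrees

Final answer: 30 degrees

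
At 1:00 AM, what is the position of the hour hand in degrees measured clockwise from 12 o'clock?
The hour hand moves 30 degrees per hour and 0.5 degrees per minute.
At 1:00: (1) x 30 + 0 x 0.5 = 30 + 0 = 30 degrees

Final answer: 30 degrees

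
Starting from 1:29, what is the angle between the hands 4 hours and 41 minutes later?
First find the time 4 hours and 41 minutes after 1:29.
Total minutes: 1 x 60 + 29 + 4 x 60 + 41 = 370.
370 mod 720 = 370 minutes = 6:10.
Now compute the angle at 6:10:
Hour hand: 6 x 30 + 10 x 0.5 = 185 degrees
Minute hand: 10 x 6 = 60 degrees
Difference: |185 - 60| = 125 degrees
The angle is 125 degrees

Final answer: 125 degrees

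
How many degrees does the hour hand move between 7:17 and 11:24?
The hour hand moves 0.5 degrees per minute.
Time elapsed: 11:24 - 7:17 = 247 minutes
Angular displacement: 247 x 0.5 = 123.5 degrees

Final answer: 123.5 degrees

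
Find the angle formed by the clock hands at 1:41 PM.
Hour hand position: 1 x 30 + 41 x 0.5 = 50.5 degrees
Minute hand position: 41 x 6 = 246 degrees
Difference: |50.5 - 246| = 195.5 degrees
Since 195.5 > 180, the smaller angle is 360 - 195.5 = 164.5 degrees

Final answer: 164.5 degrees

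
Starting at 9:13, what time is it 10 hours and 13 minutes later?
Starting time: 9:13
Adding 13 minutes to 13 minutes: 13 + 13 = 26 minutes
Adding 10 hours: 9 + 10 = 19 - 12 = 7
Final time: 7:26

Final answer: 7:26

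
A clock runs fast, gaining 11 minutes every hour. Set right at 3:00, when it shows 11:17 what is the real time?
For every 60 true minutes, the faulty clock advances 71 minutes, so 1 faulty-clock minute corresponds to 60/71 true minutes.
From 3:00 to 11:17 on the faulty dial is 497 minutes.
True elapsed: 497 x 60/71 = 420 minutes = 7 hours.
True time: 3:00 + 7 hours = 10:00.

Final answer: 10:00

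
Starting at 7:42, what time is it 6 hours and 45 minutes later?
Starting time: 7:42
Adding 45 minutes to 42 minutes: 42 + 45 = 87 minutes = 1 hour and 27 minutes
Adding 6 hours: 7 + 6 + 1 (carry) = 14 - 12 = 2
Final time: 2:27

Final answer: 2:27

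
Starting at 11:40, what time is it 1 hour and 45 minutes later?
Starting time: 11:40
Adding 45 minutes to 40 minutes: 40 + 45 = 85 minutes = 1 hour and 25 minutes
Adding 1 hour: 11 + 1 + 1 (carry) = 13 - 12 = 1
Final time: 1:25

Final answer: 1:25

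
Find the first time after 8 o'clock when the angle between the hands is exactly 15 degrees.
At t minutes past 8:00, the hour hand is at 30 x 8 + 0.5t degrees and the minute hand is at 6t degrees.
The smaller angle between them is 15 degrees when |30H - 5.5t| = 15 or |30H - 5.5t| = 345.
With H = 8, solve 30 x 8 - 5.5t = +/- target for each target:
  t = (30 x 8 - 15) / 5.5 = 40.91
  t = (30 x 8 + 15) / 5.5 = 46.36
  t = (30 x 8 - 345) / 5.5 = -19.09 (outside (0, 60))
  t = (30 x 8 + 345) / 5.5 = 106.36 (outside (0, 60))
Valid solutions in (0, 60): {40.91, 46.36} minutes.
The first occurrence is t = 40.91 minutes.
The hands form a 15-degree angle at 40.91 minutes past 8:00.

Final answer: 40.91 minutes past 8:00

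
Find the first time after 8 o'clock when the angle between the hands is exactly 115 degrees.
At t minutes past 8:00, the hour hand is at 30 x 8 + 0.5t degrees and the minute hand is at 6t degrees.
The smaller angle between them is 115 degrees when |30H - 5.5t| = 115 or |30H - 5.5t| = 245.
With H = 8, solve 30 x 8 - 5.5t = +/- target for each target:
  t = (30 x 8 - 115) / 5.5 = 22.73
  t = (30 x 8 + 115) / 5.5 = 64.55 (outside (0, 60))
  t = (30 x 8 - 245) / 5.5 = -0.91 (outside (0, 60))
  t = (30 x 8 + 245) / 5.5 = 88.18 (outside (0, 60))
Valid solutions in (0, 60): {22.73} minutes.
The first occurrence is t = 22.73 minutes.
The hands form a 115-degree angle at 22.73 minutes past 8:00.

Final answer: 22.73 minutes past 8:00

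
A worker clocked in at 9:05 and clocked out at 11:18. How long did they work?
From 9:05 to 11:18:
(11 x 60 + 18) - (9 x 60 + 5) = 678 - 545 = 133 minutes
= 2 hours and 13 minutes

Final answer: 2 hours and 13 minutes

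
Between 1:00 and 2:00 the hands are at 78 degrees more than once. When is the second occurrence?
At t minutes past 1:00, the hour hand is at 30 x 1 + 0.5t degrees and the minute hand is at 6t degrees.
The smaller angle between them is 78 degrees when |30H - 5.5t| = 78 or |30H - 5.5t| = 282.
With H = 1, solve 30 x 1 - 5.5t = +/- target for each target:
  t = (30 x 1 - 78) / 5.5 = -8.73 (outside (0, 60))
  t = (30 x 1 + 78) / 5.5 = 19.64
  t = (30 x 1 - 282) / 5.5 = -45.82 (outside (0, 60))
  t = (30 x 1 + 282) / 5.5 = 56.73
Valid solutions in (0, 60): {19.64, 56.73} minutes.
The second occurrence is t = 56.73 minutes.
The hands form a 78-degree angle at 56.73 minutes past 1:00.

Final answer: 56.73 minutes past 1:00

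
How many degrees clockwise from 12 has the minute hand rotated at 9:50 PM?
The minute hand moves 6 degrees per minute.
At 9:50: 50 x 6 = 300 degrees

Final answer: 300 degrees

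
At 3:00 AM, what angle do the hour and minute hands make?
Hour hand position: 3 x 30 + 0 x 0.5 = 90 degrees
Minute hand position: 0 x 6 = 0 degrees
Difference: |90 - 0| = 90 degrees
The angle between the hands is 90 degrees

Final answer: 90 degrees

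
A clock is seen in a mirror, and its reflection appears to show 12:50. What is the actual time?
Reflection across the vertical (12-6) axis maps a hand at angle A degrees to (360 - A) degrees, which sends a reading of T minutes past 12:00 to (720 - T) minutes past 12:00.
Mirror reads 12:50 = 50 minutes past 12:00.
Actual time: (720 - 50) mod 720 = 670 minutes = 11:10.

Final answer: 11:10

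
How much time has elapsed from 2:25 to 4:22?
From 2:25 to 4:22:
(4 x 60 + 22) - (2 x 60 + 25) = 262 - 145 = 117 minutes
= 1 hour and 57 minutes

Final answer: 1 hour and 57 minutes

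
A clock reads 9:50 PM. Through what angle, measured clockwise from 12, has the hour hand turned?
The hour hand moves 30 degrees per hour and 0.5 degrees per minute.
At 9:50: (9) x 30 + 50 x 0.5 = 270 + 25 = 295 degrees

Final answer: 295 degrees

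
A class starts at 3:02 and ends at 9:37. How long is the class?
From 3:02 to 9:37:
(9 x 60 + 37) - (3 x 60 + 2) = 577 - 182 = 395 minutes
= 6 hours and 35 minutes

Final answer: 6 hours and 35 minutes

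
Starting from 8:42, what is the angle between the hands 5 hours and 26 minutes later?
First find the time 5 hours and 26 minutes after 8:42.
Total minutes: 8 x 60 + 42 + 5 x 60 + 26 = 848.
848 mod 720 = 128 minutes = 2:08.
Now compute the angle at 2:08:
Hour hand: 2 x 30 + 8 x 0.5 = 64 degrees
Minute hand: 8 x 6 = 48 degrees
Difference: |64 - 48| = 16 degrees
The angle is 16 degrees

Final answer: 16 degrees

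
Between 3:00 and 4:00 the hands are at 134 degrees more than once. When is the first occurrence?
At t minutes past 3:00, the hour hand is at 30 x 3 + 0.5t degrees and the minute hand is at 6t degrees.
The smaller angle between them is 134 degrees when |30H - 5.5t| = 134 or |30H - 5.5t| = 226.
With H = 3, solve 30 x 3 - 5.5t = +/- target for each target:
  t = (30 x 3 - 134) / 5.5 = -8 (outside (0, 60))
  t = (30 x 3 + 134) / 5.5 = 40.73
  t = (30 x 3 - 226) / 5.5 = -24.73 (outside (0, 60))
  t = (30 x 3 + 226) / 5.5 = 57.45
Valid solutions in (0, 60): {40.73, 57.45} minutes.
The first occurrence is t = 40.73 minutes.
The hands form a 134-degree angle at 40.73 minutes past 3:00.

Final answer: 40.73 minutes past 3:00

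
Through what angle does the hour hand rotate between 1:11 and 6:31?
The hour hand moves 0.5 degrees per minute.
Time elapsed: 6:31 - 1:11 = 320 minutes
Angular displacement: 320 x 0.5 = 160 degrees

Final answer: 160 degrees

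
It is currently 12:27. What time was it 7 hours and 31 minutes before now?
Starting time: 12:27 = 27 total minutes past 12:00
Subtracting: 7 hours and 31 minutes = 451 minutes
27 - 451 = -424 (negative, add 12 hours = 720) = 296 minutes
= 4 hours and 56 minutes past 12:00 = 4:56

Final answer: 4:56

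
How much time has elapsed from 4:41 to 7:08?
From 4:41 to 7:08:
(7 x 60 + 8) - (4 x 60 + 41) = 428 - 281 = 147 minutes
= 2 hours and 27 minutes

Final answer: 2 hours and 27 minutes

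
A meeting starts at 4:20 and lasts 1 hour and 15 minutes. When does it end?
Starting time: 4:20
Adding 15 minutes to 20 minutes: 20 + 15 = 35 minutes
Adding 1 hour: 4 + 1 = 5
Final time: 5:35

Final answer: 5:35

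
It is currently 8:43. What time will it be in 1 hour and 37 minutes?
Starting time: 8:43
Adding 37 minutes to 43 minutes: 43 + 37 = 80 minutes = 1 hour and 20 minutes
Adding 1 hour: 8 + 1 + 1 (carry) = 10
Final time: 10:20

Final answer: 10:20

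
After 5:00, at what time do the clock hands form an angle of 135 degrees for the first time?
At t minutes past 5:00, the hour hand is at 30 x 5 + 0.5t degrees and the minute hand is at 6t degrees.
The smaller angle between them is 135 degrees when |30H - 5.5t| = 135 or |30H - 5.5t| = 225.
With H = 5, solve 30 x 5 - 5.5t = +/- target for each target:
  t = (30 x 5 - 135) / 5.5 = 2.73
  t = (30 x 5 + 135) / 5.5 = 51.82
  t = (30 x 5 - 225) / 5.5 = -13.64 (outside (0, 60))
  t = (30 x 5 + 225) / 5.5 = 68.18 (outside (0, 60))
Valid solutions in (0, 60): {2.73, 51.82} minutes.
The first occurrence is t = 2.73 minutes.
The hands form a 135-degree angle at 2.73 minutes past 5:00.

Final answer: 2.73 minutes past 5:00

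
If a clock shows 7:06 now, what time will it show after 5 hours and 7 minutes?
Starting time: 7:06
Adding 7 minutes to 6 minutes: 6 + 7 = 13 minutes
Adding 5 hours: 7 + 5 = 12
Final time: 12:13

Final answer: 12:13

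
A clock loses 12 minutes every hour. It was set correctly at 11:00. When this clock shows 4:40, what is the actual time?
For every 60 true minutes, the faulty clock advances 48 minutes, so 1 faulty-clock minute corresponds to 60/48 true minutes.
From 11:00 to 4:40 on the faulty dial is 340 minutes.
True elapsed: 340 x 60/48 = 425 minutes = 7 hours and 5 minutes.
True time: 11:00 + 7 hours and 5 minutes = 6:05.

Final answer: 6:05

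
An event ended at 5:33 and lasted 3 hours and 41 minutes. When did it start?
Starting time: 5:33 = 333 total minutes past 12:00
Subtracting: 3 hours and 41 minutes = 221 minutes
333 - 221 = 112 minutes
= 1 hour and 52 minutes past 12:00 = 1:52

Final answer: 1:52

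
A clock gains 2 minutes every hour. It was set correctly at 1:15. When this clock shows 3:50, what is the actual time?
For every 60 true minutes, the faulty clock advances 62 minutes, so 1 faulty-clock minute corresponds to 60/62 true minutes.
From 1:15 to 3:50 on the faulty dial is 155 minutes.
True elapsed: 155 x 60/62 = 150 minutes = 2 hours and 30 minutes.
True time: 1:15 + 2 hours and 30 minutes = 3:45.

Final answer: 3:45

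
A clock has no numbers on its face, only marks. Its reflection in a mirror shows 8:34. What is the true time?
Reflection across the vertical (12-6) axis maps a hand at angle A degrees to (360 - A) degrees, which sends a reading of T minutes past 12:00 to (720 - T) minutes past 12:00.
Mirror reads 8:34 = 514 minutes past 12:00.
Actual time: (720 - 514) mod 720 = 206 minutes = 3:26.

Final answer: 3:26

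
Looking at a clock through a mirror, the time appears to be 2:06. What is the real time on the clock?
Reflection across the vertical (12-6) axis maps a hand at angle A degrees to (360 - A) degrees, which sends a reading of T minutes past 12:00 to (720 - T) minutes past 12:00.
Mirror reads 2:06 = 126 minutes past 12:00.
Actual time: (720 - 126) mod 720 = 594 minutes = 9:54.

Final answer: 9:54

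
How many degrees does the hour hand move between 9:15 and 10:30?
The hour hand moves 0.5 degrees per minute.
Time elapsed: 10:30 - 9:15 = 75 minutes
Angular displacement: 75 x 0.5 = 37.5 degrees

Final answer: 37.5 degrees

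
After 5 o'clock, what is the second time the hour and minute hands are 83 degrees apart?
At t minutes past 5:00, the hour hand is at 30 x 5 + 0.5t degrees and the minute hand is at 6t degrees.
The smaller angle between them is 83 degrees when |30H - 5.5t| = 83 or |30H - 5.5t| = 277.
With H = 5, solve 30 x 5 - 5.5t = +/- target for each target:
  t = (30 x 5 - 83) / 5.5 = 12.18
  t = (30 x 5 + 83) / 5.5 = 42.36
  t = (30 x 5 - 277) / 5.5 = -23.09 (outside (0, 60))
  t = (30 x 5 + 277) / 5.5 = 77.64 (outside (0, 60))
Valid solutions in (0, 60): {12.18, 42.36} minutes.
The second occurrence is t = 42.36 minutes.
The hands form a 83-degree angle at 42.36 minutes past 5:00.

Final answer: 42.36 minutes past 5:00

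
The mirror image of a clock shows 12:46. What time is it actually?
Reflection across the vertical (12-6) axis maps a hand at angle A degrees to (360 - A) degrees, which sends a reading of T minutes past 12:00 to (720 - T) minutes past 12:00.
Mirror reads 12:46 = 46 minutes past 12:00.
Actual time: (720 - 46) mod 720 = 674 minutes = 11:14.

Final answer: 11:14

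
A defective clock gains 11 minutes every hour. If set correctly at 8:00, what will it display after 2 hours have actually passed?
For every 60 true minutes, the faulty clock advances 60 + 11 = 71 minutes.
True elapsed: 2 hours = 120 minutes.
Faulty clock advances: 120 x 71/60 = 142 minutes (drift: 22 minutes ahead).
Shown time: 8:00 + 142 minutes = 10:22.

Final answer: 10:22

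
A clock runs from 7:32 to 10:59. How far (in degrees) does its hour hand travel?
The hour hand moves 0.5 degrees per minute.
Time elapsed: 10:59 - 7:32 = 207 minutes
Angular displacement: 207 x 0.5 = 103.5 degrees

Final answer: 103.5 degrees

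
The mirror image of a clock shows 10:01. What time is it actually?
Reflection across the vertical (12-6) axis maps a hand at angle A degrees to (360 - A) degrees, which sends a reading of T minutes past 12:00 to (720 - T) minutes past 12:00.
Mirror reads 10:01 = 601 minutes past 12:00.
Actual time: (720 - 601) mod 720 = 119 minutes = 1:59.

Final answer: 1:59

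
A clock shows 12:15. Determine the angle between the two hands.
Hour hand position: 0 x 30 + 15 x 0.5 = 7.5 degrees
Minute hand position: 15 x 6 = 90 degrees
Difference: |7.5 - 90| = 82.5 degrees
The angle between the hands is 82.5 degrees

Final answer: 82.5 degrees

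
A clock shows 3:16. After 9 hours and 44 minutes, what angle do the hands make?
First find the time 9 hours and 44 minutes after 3:16.
Total minutes: 3 x 60 + 16 + 9 x 60 + 44 = 780.
780 mod 720 = 60 minutes = 1:00.
Now compute the angle at 1:00:
Hour hand: 1 x 30 + 0 x 0.5 = 30 degrees
Minute hand: 0 x 6 = 0 degrees
Difference: |30 - 0| = 30 degrees
The angle is 30 degrees

Final answer: 30 degrees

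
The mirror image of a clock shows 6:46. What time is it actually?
Reflection across the vertical (12-6) axis maps a hand at angle A degrees to (360 - A) degrees, which sends a reading of T minutes past 12:00 to (720 - T) minutes past 12:00.
Mirror reads 6:46 = 406 minutes past 12:00.
Actual time: (720 - 406) mod 720 = 314 minutes = 5:14.

Final answer: 5:14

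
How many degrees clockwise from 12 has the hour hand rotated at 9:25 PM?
The hour hand moves 30 degrees per hour and 0.5 degrees per minute.
At 9:25: (9) x 30 + 25 x 0.5 = 270 + 12.5 = 282.5 degrees

Final answer: 282.5 degrees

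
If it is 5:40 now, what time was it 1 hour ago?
Starting time: 5:40 = 340 total minutes past 12:00
Subtracting: 1 hour = 60 minutes
340 - 60 = 280 minutes
= 4 hours and 40 minutes past 12:00 = 4:40

Final answer: 4:40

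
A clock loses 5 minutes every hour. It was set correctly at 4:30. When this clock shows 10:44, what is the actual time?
For every 60 true minutes, the faulty clock advances 55 minutes, so 1 faulty-clock minute corresponds to 60/55 true minutes.
From 4:30 to 10:44 on the faulty dial is 374 minutes.
True elapsed: 374 x 60/55 = 408 minutes = 6 hours and 48 minutes.
True time: 4:30 + 6 hours and 48 minutes = 11:18.

Final answer: 11:18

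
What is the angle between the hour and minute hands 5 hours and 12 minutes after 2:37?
First find the time 5 hours and 12 minutes after 2:37.
Total minutes: 2 x 60 + 37 + 5 x 60 + 12 = 469.
469 mod 720 = 469 minutes = 7:49.
Now compute the angle at 7:49:
Hour hand: 7 x 30 + 49 x 0.5 = 234.5 degrees
Minute hand: 49 x 6 = 294 degrees
Difference: |234.5 - 294| = 59.5 degrees
The angle is 59.5 degrees

Final answer: 59.5 degrees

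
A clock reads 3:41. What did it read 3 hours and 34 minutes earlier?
Starting time: 3:41 = 221 total minutes past 12:00
Subtracting: 3 hours and 34 minutes = 214 minutes
221 - 214 = 7 minutes
= 7 minutes past 12:00 = 12:07

Final answer: 12:07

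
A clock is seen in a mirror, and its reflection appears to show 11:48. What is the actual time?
Reflection across the vertical (12-6) axis maps a hand at angle A degrees to (360 - A) degrees, which sends a reading of T minutes past 12:00 to (720 - T) minutes past 12:00.
Mirror reads 11:48 = 708 minutes past 12:00.
Actual time: (720 - 708) mod 720 = 12 minutes = 12:12.

Final answer: 12:12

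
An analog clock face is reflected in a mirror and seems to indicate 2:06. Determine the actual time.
Reflection across the vertical (12-6) axis maps a hand at angle A degrees to (360 - A) degrees, which sends a reading of T minutes past 12:00 to (720 - T) minutes past 12:00.
Mirror reads 2:06 = 126 minutes past 12:00.
Actual time: (720 - 126) mod 720 = 594 minutes = 9:54.

Final answer: 9:54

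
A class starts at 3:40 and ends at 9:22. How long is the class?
From 3:40 to 9:22:
(9 x 60 + 22) - (3 x 60 + 40) = 562 - 220 = 342 minutes
= 5 hours and 42 minutes

Final answer: 5 hours and 42 minutes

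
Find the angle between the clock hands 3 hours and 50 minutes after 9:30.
First find the time 3 hours and 50 minutes after 9:30.
Total minutes: 9 x 60 + 30 + 3 x 60 + 50 = 800.
800 mod 720 = 80 minutes = 1:20.
Now compute the angle at 1:20:
Hour hand: 1 x 30 + 20 x 0.5 = 40 degrees
Minute hand: 20 x 6 = 120 degrees
Difference: |40 - 120| = 80 degrees
The angle is 80 degrees

Final answer: 80 degrees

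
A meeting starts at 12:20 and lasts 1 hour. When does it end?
Starting time: 12:20
Adding 0 minutes to 20 minutes: 20 + 0 = 20 minutes
Adding 1 hour: 12 + 1 = 13 - 12 = 1
Final time: 1:20

Final answer: 1:20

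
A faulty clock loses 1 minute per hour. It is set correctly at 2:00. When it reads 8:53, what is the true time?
For every 60 true minutes, the faulty clock advances 59 minutes, so 1 faulty-clock minute corresponds to 60/59 true minutes.
From 2:00 to 8:53 on the faulty dial is 413 minutes.
True elapsed: 413 x 60/59 = 420 minutes = 7 hours.
True time: 2:00 + 7 hours = 9:00.

Final answer: 9:00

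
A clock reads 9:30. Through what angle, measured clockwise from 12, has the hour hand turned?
The hour hand moves 30 degrees per hour and 0.5 degrees per minute.
At 9:30: (9) x 30 + 30 x 0.5 = 270 + 15 = 285 degrees

Final answer: 285 degrees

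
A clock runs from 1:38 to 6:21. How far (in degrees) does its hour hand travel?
The hour hand moves 0.5 degrees per minute.
Time elapsed: 6:21 - 1:38 = 283 minutes
Angular displacement: 283 x 0.5 = 141.5 degrees

Final answer: 141.5 degrees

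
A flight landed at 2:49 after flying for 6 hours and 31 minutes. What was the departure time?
Starting time: 2:49 = 169 total minutes past 12:00
Subtracting: 6 hours and 31 minutes = 391 minutes
169 - 391 = -222 (negative, add 12 hours = 720) = 498 minutes
= 8 hours and 18 minutes past 12:00 = 8:18

Final answer: 8:18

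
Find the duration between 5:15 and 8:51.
From 5:15 to 8:51:
(8 x 60 + 51) - (5 x 60 + 15) = 531 - 315 = 216 minutes
= 3 hours and 36 minutes

Final answer: 3 hours and 36 minutes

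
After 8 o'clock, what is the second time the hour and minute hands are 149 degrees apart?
At t minutes past 8:00, the hour hand is at 30 x 8 + 0.5t degrees and the minute hand is at 6t degrees.
The smaller angle between them is 149 degrees when |30H - 5.5t| = 149 or |30H - 5.5t| = 211.
With H = 8, solve 30 x 8 - 5.5t = +/- target for each target:
  t = (30 x 8 - 149) / 5.5 = 16.55
  t = (30 x 8 + 149) / 5.5 = 70.73 (outside (0, 60))
  t = (30 x 8 - 211) / 5.5 = 5.27
  t = (30 x 8 + 211) / 5.5 = 82 (outside (0, 60))
Valid solutions in (0, 60): {5.27, 16.55} minutes.
The second occurrence is t = 16.55 minutes.
The hands form a 149-degree angle at 16.55 minutes past 8:00.

Final answer: 16.55 minutes past 8:00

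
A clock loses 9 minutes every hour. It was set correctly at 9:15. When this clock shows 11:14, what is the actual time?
For every 60 true minutes, the faulty clock advances 51 minutes, so 1 faulty-clock minute corresponds to 60/51 true minutes.
From 9:15 to 11:14 on the faulty dial is 119 minutes.
True elapsed: 119 x 60/51 = 140 minutes = 2 hours and 20 minutes.
True time: 9:15 + 2 hours and 20 minutes = 11:35.

Final answer: 11:35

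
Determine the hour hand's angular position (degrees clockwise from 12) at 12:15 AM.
The hour hand moves 30 degrees per hour and 0.5 degrees per minute.
At 12:15: (0) x 30 + 15 x 0.5 = 0 + 7.5 = 7.5 degrees

Final answer: 7.5 degrees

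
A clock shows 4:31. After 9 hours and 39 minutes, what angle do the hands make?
First find the time 9 hours and 39 minutes after 4:31.
Total minutes: 4 x 60 + 31 + 9 x 60 + 39 = 850.
850 mod 720 = 130 minutes = 2:10.
Now compute the angle at 2:10:
Hour hand: 2 x 30 + 10 x 0.5 = 65 degrees
Minute hand: 10 x 6 = 60 degrees
Difference: |65 - 60| = 5 degrees
The angle is 5 degrees

Final answer: 5 degrees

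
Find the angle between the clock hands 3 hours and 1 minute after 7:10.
First find the time 3 hours and 1 minute after 7:10.
Total minutes: 7 x 60 + 10 + 3 x 60 + 1 = 611.
611 mod 720 = 611 minutes = 10:11.
Now compute the angle at 10:11:
Hour hand: 10 x 30 + 11 x 0.5 = 305.5 degrees
Minute hand: 11 x 6 = 66 degrees
Difference: |305.5 - 66| = 239.5 degrees
Smaller angle: 360 - 239.5 = 120.5 degrees

Final answer: 120.5 degrees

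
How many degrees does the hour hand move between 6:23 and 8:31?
The hour hand moves 0.5 degrees per minute.
Time elapsed: 8:31 - 6:23 = 128 minutes
Angular displacement: 128 x 0.5 = 64 degrees

Final answer: 64 degrees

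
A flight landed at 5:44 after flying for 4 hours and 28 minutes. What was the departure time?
Starting time: 5:44 = 344 total minutes past 12:00
Subtracting: 4 hours and 28 minutes = 268 minutes
344 - 268 = 76 minutes
= 1 hour and 16 minutes past 12:00 = 1:16

Final answer: 1:16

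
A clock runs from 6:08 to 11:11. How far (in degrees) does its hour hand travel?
The hour hand moves 0.5 degrees per minute.
Time elapsed: 11:11 - 6:08 = 303 minutes
Angular displacement: 303 x 0.5 = 151.5 degrees

Final answer: 151.5 degrees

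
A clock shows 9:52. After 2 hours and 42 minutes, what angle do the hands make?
First find the time 2 hours and 42 minutes after 9:52.
Total minutes: 9 x 60 + 52 + 2 x 60 + 42 = 754.
754 mod 720 = 34 minutes = 12:34.
Now compute the angle at 12:34:
Hour hand: 0 x 30 + 34 x 0.5 = 17 degrees
Minute hand: 34 x 6 = 204 degrees
Difference: |17 - 204| = 187 degrees
Smaller angle: 360 - 187 = 173 degrees

Final answer: 173 degrees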